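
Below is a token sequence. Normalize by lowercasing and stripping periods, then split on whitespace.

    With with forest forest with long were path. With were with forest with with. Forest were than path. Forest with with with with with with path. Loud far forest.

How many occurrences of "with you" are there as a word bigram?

Scanning the 28 overlapping bigram windows for "with you":
  (none found)

0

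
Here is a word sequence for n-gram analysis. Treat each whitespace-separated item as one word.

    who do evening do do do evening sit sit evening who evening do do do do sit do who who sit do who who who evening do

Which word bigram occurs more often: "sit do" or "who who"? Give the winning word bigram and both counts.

"who who" (3 vs 2)

"sit do": 2 occurrences
"who who": 3 occurrences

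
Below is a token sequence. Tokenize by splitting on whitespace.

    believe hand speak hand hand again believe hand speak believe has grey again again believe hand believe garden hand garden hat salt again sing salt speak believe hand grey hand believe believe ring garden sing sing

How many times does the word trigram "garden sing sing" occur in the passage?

1

Scanning the 34 overlapping trigram windows for "garden sing sing":
  position 34–36: garden sing sing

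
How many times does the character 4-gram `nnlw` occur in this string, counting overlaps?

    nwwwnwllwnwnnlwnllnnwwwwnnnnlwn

2

Sliding a length-4 window over the 31 characters (28 positions):
  position 12–15: nnlw
  position 27–30: nnlw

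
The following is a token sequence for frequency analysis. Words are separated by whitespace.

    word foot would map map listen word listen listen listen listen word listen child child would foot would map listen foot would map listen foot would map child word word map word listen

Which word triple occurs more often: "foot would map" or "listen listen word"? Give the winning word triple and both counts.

"foot would map" (4 vs 1)

"foot would map": 4 occurrences
"listen listen word": 1 occurrence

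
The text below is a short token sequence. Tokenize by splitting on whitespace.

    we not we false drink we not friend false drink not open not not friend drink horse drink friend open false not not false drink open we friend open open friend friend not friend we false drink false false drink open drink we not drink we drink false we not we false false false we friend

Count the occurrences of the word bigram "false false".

3

Scanning the 55 overlapping bigram windows for "false false":
  position 38–39: false false
  position 52–53: false false
  position 53–54: false false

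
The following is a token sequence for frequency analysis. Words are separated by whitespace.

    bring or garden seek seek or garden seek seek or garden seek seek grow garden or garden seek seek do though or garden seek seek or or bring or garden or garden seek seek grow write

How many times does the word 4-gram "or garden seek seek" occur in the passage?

6

Scanning the 33 overlapping 4-gram windows for "or garden seek seek":
  position 2–5: or garden seek seek
  position 6–9: or garden seek seek
  position 10–13: or garden seek seek
  position 16–19: or garden seek seek
  position 22–25: or garden seek seek
  position 31–34: or garden seek seek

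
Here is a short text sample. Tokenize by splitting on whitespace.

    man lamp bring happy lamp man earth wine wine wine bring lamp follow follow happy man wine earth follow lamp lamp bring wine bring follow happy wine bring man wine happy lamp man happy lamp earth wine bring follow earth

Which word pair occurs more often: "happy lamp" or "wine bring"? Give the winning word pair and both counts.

"wine bring" (4 vs 3)

"happy lamp": 3 occurrences
"wine bring": 4 occurrences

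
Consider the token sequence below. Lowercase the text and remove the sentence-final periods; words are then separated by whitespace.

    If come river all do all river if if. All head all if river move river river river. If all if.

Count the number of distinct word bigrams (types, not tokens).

21 tokens → 20 bigram windows in total.
Repeated bigrams (each contributes count−1 duplicates):
  all if: 2
  if all: 2
  river if: 2
  river river: 2
4 duplicate windows → 20 − 4 = 16 distinct.

16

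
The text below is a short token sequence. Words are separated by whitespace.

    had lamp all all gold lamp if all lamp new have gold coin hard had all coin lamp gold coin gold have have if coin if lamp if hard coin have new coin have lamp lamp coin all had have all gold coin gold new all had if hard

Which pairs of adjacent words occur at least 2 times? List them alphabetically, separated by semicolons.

all gold; all had; coin gold; coin have; gold coin; if hard; lamp if

Bigram counts meeting the condition (at least 2 times):
  all gold: 2
  all had: 2
  coin gold: 2
  coin have: 2
  gold coin: 3
  if hard: 2
  lamp if: 2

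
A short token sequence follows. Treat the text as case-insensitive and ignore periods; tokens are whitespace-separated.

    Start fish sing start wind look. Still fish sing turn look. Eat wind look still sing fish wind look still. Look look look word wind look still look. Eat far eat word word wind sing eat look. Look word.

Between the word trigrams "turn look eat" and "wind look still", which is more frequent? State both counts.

"wind look still" (4 vs 1)

"turn look eat": 1 occurrence
"wind look still": 4 occurrences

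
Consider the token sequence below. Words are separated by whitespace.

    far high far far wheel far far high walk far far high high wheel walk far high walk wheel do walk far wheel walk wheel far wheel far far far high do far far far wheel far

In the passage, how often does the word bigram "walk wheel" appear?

2

Scanning the 36 overlapping bigram windows for "walk wheel":
  position 18–19: walk wheel
  position 24–25: walk wheel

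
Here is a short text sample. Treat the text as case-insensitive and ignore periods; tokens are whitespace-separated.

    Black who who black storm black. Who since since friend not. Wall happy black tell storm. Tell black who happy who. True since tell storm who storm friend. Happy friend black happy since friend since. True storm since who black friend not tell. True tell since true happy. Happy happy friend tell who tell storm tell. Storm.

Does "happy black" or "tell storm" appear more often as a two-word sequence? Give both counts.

"tell storm" (4 vs 1)

"happy black": 1 occurrence
"tell storm": 4 occurrences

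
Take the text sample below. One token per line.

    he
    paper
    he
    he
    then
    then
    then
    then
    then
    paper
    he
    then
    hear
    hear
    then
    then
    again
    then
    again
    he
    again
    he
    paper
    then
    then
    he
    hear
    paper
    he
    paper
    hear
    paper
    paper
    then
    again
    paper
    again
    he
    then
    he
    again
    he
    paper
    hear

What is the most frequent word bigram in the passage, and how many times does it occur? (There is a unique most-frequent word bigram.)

"then then", 6 times

Bigram frequencies (highest first):
  then then: 6
  he paper: 4
  again he: 4
  paper he: 3
  he then: 3
  then again: 3
  … (15 more, each ≤ 2)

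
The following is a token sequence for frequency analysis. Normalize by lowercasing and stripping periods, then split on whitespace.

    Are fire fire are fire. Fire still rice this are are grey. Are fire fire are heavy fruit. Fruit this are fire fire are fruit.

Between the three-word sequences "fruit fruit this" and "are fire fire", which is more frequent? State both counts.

"are fire fire" (4 vs 1)

"fruit fruit this": 1 occurrence
"are fire fire": 4 occurrences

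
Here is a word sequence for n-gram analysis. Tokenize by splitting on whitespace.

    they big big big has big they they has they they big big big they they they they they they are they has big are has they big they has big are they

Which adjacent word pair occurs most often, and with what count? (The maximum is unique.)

Bigram frequencies (highest first):
  they they: 7
  big big: 4
  they big: 3
  has big: 3
  big they: 3
  they has: 3
  … (6 more, each ≤ 2)

"they they", 7 times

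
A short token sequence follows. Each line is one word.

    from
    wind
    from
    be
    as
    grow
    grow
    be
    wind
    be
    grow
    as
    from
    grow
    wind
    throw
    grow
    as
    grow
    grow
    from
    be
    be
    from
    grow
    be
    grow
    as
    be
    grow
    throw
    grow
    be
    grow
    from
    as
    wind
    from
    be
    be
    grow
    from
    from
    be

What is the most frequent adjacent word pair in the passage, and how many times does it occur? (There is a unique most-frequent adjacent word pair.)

Bigram frequencies (highest first):
  be grow: 5
  from be: 4
  grow be: 3
  grow as: 3
  grow from: 3
  wind from: 2
  … (18 more, each ≤ 2)

"be grow", 5 times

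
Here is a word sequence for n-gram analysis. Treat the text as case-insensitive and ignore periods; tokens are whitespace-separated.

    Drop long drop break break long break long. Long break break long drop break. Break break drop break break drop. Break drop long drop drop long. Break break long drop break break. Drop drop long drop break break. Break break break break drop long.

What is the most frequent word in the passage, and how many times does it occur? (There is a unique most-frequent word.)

"break", 21 times

Unigram frequencies (highest first):
  break: 21
  drop: 13
  long: 10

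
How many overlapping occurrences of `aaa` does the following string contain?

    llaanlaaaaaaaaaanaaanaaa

Sliding a length-3 window over the 24 characters (22 positions):
  position 7–9: aaa
  position 8–10: aaa
  position 9–11: aaa
  position 10–12: aaa
  position 11–13: aaa
  position 12–14: aaa
  position 13–15: aaa
  position 14–16: aaa
  position 18–20: aaa
  position 22–24: aaa

10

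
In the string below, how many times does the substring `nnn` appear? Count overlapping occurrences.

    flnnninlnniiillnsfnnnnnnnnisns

7

Sliding a length-3 window over the 30 characters (28 positions):
  position 3–5: nnn
  position 19–21: nnn
  position 20–22: nnn
  position 21–23: nnn
  position 22–24: nnn
  position 23–25: nnn
  position 24–26: nnn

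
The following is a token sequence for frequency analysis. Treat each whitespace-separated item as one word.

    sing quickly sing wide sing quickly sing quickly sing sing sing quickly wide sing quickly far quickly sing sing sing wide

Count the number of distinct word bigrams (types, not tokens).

8

21 tokens → 20 bigram windows in total.
Repeated bigrams (each contributes count−1 duplicates):
  sing quickly: 5
  quickly sing: 4
  sing sing: 4
  sing wide: 2
  wide sing: 2
12 duplicate windows → 20 − 12 = 8 distinct.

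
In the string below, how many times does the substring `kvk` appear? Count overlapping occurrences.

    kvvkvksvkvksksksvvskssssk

Sliding a length-3 window over the 25 characters (23 positions):
  position 4–6: kvk
  position 9–11: kvk

2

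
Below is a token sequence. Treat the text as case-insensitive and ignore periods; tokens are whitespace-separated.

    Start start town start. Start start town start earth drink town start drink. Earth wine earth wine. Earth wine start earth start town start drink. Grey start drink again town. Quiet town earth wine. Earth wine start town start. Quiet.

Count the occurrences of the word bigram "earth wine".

5

Scanning the 39 overlapping bigram windows for "earth wine":
  position 14–15: earth wine
  position 16–17: earth wine
  position 18–19: earth wine
  position 33–34: earth wine
  position 35–36: earth wine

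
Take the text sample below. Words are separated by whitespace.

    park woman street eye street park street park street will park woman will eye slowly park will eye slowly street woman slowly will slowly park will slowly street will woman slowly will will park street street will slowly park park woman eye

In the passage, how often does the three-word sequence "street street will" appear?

1

Scanning the 40 overlapping trigram windows for "street street will":
  position 35–37: street street will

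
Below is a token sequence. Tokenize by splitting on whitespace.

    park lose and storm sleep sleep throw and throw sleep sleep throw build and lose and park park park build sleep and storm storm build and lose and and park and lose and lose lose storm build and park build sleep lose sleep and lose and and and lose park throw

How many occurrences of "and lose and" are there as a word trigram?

Scanning the 49 overlapping trigram windows for "and lose and":
  position 14–16: and lose and
  position 26–28: and lose and
  position 31–33: and lose and
  position 44–46: and lose and

4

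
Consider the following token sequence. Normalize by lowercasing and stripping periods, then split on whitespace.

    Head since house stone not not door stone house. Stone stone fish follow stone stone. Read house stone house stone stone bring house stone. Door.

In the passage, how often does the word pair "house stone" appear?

Scanning the 24 overlapping bigram windows for "house stone":
  position 3–4: house stone
  position 9–10: house stone
  position 17–18: house stone
  position 19–20: house stone
  position 23–24: house stone

5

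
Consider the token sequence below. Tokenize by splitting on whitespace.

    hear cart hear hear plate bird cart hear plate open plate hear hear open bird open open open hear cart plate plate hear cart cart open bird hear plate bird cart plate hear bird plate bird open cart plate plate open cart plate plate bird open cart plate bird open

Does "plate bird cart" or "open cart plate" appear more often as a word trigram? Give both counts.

"plate bird cart": 2 occurrences
"open cart plate": 3 occurrences

"open cart plate" (3 vs 2)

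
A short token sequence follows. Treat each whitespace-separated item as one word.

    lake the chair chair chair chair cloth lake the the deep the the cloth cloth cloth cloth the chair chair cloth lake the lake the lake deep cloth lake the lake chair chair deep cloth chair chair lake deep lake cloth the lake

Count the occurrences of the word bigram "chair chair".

6

Scanning the 42 overlapping bigram windows for "chair chair":
  position 3–4: chair chair
  position 4–5: chair chair
  position 5–6: chair chair
  position 19–20: chair chair
  position 32–33: chair chair
  position 36–37: chair chair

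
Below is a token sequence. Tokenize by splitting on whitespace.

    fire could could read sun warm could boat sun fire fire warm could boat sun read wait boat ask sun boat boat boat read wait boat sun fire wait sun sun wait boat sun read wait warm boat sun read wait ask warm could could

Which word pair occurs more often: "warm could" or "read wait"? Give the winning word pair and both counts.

"read wait" (4 vs 3)

"warm could": 3 occurrences
"read wait": 4 occurrences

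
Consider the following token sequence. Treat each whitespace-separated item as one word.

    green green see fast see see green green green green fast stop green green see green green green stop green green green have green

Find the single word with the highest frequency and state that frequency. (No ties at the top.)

Unigram frequencies (highest first):
  green: 15
  see: 4
  fast: 2
  stop: 2
  have: 1

"green", 15 times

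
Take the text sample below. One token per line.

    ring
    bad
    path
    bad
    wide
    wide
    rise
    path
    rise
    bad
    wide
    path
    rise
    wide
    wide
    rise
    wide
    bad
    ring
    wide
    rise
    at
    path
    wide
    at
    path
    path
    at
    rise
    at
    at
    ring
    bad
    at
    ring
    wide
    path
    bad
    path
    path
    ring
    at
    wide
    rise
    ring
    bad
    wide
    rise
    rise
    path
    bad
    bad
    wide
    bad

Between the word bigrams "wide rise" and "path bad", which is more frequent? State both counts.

"wide rise" (5 vs 3)

"wide rise": 5 occurrences
"path bad": 3 occurrences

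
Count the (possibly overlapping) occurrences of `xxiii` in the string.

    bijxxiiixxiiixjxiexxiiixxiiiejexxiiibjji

5

Sliding a length-5 window over the 40 characters (36 positions):
  position 4–8: xxiii
  position 9–13: xxiii
  position 19–23: xxiii
  position 24–28: xxiii
  position 32–36: xxiii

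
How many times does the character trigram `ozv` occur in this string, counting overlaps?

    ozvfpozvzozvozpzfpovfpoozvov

4

Sliding a length-3 window over the 28 characters (26 positions):
  position 1–3: ozv
  position 6–8: ozv
  position 10–12: ozv
  position 24–26: ozv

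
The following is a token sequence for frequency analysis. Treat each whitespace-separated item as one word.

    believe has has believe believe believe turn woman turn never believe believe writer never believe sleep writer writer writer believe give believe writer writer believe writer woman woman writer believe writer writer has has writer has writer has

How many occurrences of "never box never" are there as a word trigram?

Scanning the 36 overlapping trigram windows for "never box never":
  (none found)

0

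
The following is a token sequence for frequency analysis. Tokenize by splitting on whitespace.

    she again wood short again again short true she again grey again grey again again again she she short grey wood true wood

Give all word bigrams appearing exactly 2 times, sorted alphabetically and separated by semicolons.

Bigram counts meeting the condition (exactly 2 times):
  again grey: 2
  grey again: 2
  she again: 2

again grey; grey again; she again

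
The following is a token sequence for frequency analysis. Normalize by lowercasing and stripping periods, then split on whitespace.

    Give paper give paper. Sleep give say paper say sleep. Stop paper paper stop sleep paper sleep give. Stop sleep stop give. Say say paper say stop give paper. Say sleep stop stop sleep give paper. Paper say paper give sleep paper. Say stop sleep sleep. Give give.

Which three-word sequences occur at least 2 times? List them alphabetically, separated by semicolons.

Trigram counts meeting the condition (at least 2 times):
  paper say sleep: 2
  paper say stop: 2
  paper sleep give: 2
  say paper say: 2
  say sleep stop: 2

paper say sleep; paper say stop; paper sleep give; say paper say; say sleep stop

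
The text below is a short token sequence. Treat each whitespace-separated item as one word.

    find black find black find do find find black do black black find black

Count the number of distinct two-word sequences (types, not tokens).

14 tokens → 13 bigram windows in total.
Repeated bigrams (each contributes count−1 duplicates):
  find black: 4
  black find: 3
5 duplicate windows → 13 − 5 = 8 distinct.

8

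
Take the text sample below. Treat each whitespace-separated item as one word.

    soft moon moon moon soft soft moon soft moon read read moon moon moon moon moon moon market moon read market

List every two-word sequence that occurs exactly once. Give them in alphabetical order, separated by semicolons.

Bigram counts meeting the condition (exactly once):
  market moon: 1
  moon market: 1
  read market: 1
  read moon: 1
  read read: 1
  soft soft: 1

market moon; moon market; read market; read moon; read read; soft soft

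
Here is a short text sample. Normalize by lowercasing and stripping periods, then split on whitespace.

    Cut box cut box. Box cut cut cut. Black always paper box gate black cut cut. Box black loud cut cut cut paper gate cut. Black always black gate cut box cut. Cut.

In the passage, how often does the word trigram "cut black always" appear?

Scanning the 31 overlapping trigram windows for "cut black always":
  position 8–10: cut black always
  position 25–27: cut black always

2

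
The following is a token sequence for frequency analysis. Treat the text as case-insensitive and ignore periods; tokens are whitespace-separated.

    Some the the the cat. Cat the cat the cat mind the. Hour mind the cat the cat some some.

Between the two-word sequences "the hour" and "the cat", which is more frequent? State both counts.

"the cat" (5 vs 1)

"the hour": 1 occurrence
"the cat": 5 occurrences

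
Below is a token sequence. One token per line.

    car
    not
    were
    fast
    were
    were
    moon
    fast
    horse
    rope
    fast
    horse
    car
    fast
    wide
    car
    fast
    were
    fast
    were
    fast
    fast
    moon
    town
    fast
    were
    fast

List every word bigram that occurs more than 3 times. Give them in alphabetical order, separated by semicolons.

fast were; were fast

Bigram counts meeting the condition (more than 3 times):
  fast were: 4
  were fast: 4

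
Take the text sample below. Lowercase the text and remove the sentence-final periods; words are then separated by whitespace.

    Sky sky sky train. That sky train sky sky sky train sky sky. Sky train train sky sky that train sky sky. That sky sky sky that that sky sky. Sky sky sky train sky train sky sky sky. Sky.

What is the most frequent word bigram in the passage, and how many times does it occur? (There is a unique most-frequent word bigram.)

Bigram frequencies (highest first):
  sky sky: 17
  sky train: 6
  train sky: 6
  that sky: 3
  sky that: 3
  train that: 1
  … (3 more, each ≤ 1)

"sky sky", 17 times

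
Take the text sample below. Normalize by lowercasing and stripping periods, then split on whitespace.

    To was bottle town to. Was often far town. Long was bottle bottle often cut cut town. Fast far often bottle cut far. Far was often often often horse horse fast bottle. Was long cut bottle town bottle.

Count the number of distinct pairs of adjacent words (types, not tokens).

32

38 tokens → 37 bigram windows in total.
Repeated bigrams (each contributes count−1 duplicates):
  bottle town: 2
  often often: 2
  to was: 2
  was bottle: 2
  was often: 2
5 duplicate windows → 37 − 5 = 32 distinct.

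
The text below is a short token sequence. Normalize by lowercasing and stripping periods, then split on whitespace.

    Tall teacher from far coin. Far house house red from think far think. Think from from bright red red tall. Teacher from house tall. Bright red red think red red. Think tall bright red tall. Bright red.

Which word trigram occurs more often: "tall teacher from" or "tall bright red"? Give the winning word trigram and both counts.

"tall bright red" (3 vs 2)

"tall teacher from": 2 occurrences
"tall bright red": 3 occurrences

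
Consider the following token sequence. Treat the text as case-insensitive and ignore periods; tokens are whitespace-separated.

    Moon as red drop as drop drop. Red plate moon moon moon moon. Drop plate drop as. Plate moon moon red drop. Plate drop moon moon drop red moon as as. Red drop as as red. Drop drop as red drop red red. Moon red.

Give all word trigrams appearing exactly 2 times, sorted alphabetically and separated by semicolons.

Trigram counts meeting the condition (exactly 2 times):
  as as red: 2
  drop plate drop: 2
  moon moon drop: 2
  moon moon moon: 2
  plate moon moon: 2
  red drop as: 2

as as red; drop plate drop; moon moon drop; moon moon moon; plate moon moon; red drop as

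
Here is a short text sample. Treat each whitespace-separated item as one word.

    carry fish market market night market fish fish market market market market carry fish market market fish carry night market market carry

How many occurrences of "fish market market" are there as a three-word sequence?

3

Scanning the 20 overlapping trigram windows for "fish market market":
  position 2–4: fish market market
  position 8–10: fish market market
  position 14–16: fish market market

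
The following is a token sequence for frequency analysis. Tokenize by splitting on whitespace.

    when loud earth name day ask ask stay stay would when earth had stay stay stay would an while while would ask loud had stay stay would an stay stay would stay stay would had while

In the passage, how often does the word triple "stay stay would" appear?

Scanning the 34 overlapping trigram windows for "stay stay would":
  position 8–10: stay stay would
  position 15–17: stay stay would
  position 25–27: stay stay would
  position 29–31: stay stay would
  position 32–34: stay stay would

5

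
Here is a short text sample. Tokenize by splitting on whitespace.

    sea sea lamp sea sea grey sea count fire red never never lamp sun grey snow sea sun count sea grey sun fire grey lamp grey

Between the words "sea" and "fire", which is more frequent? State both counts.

"sea" (7 vs 2)

"sea": 7 occurrences
"fire": 2 occurrences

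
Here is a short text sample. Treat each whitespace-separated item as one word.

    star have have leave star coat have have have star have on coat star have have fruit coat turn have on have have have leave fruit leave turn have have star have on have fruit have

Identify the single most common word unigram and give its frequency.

Unigram frequencies (highest first):
  have: 17
  star: 5
  leave: 3
  coat: 3
  on: 3
  fruit: 3
  … (1 more, each ≤ 2)

"have", 17 times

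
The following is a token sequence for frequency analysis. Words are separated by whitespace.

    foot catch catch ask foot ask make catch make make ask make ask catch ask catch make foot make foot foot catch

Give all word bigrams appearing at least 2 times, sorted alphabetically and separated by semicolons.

Bigram counts meeting the condition (at least 2 times):
  ask catch: 2
  ask make: 2
  catch ask: 2
  catch make: 2
  foot catch: 2
  make ask: 2
  make foot: 2

ask catch; ask make; catch ask; catch make; foot catch; make ask; make foot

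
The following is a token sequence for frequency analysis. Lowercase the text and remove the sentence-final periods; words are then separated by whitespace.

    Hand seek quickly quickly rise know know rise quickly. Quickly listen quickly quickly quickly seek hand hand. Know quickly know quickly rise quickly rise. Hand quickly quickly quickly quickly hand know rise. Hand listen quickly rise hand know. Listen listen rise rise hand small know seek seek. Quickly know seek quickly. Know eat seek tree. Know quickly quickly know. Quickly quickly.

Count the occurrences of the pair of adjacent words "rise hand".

4

Scanning the 60 overlapping bigram windows for "rise hand":
  position 24–25: rise hand
  position 32–33: rise hand
  position 36–37: rise hand
  position 42–43: rise hand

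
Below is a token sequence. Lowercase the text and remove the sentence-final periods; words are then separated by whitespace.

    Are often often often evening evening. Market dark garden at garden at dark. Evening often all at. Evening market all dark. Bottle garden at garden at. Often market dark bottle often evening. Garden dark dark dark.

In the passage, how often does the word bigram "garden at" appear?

Scanning the 35 overlapping bigram windows for "garden at":
  position 9–10: garden at
  position 11–12: garden at
  position 23–24: garden at
  position 25–26: garden at

4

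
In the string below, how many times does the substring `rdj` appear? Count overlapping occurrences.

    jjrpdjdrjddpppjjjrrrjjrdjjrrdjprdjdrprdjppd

Sliding a length-3 window over the 43 characters (41 positions):
  position 23–25: rdj
  position 28–30: rdj
  position 32–34: rdj
  position 38–40: rdj

4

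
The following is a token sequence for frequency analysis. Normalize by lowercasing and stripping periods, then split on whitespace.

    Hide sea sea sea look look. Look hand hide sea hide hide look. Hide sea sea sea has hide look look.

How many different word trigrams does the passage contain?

21 tokens → 19 trigram windows in total.
Repeated trigrams (each contributes count−1 duplicates):
  hide sea sea: 2
  sea sea sea: 2
2 duplicate windows → 19 − 2 = 17 distinct.

17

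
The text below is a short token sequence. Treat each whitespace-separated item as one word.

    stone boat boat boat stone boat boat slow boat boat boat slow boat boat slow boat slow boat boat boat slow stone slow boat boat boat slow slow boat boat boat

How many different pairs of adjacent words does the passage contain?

31 tokens → 30 bigram windows in total.
Repeated bigrams (each contributes count−1 duplicates):
  boat boat: 12
  boat slow: 6
  slow boat: 6
  stone boat: 2
22 duplicate windows → 30 − 22 = 8 distinct.

8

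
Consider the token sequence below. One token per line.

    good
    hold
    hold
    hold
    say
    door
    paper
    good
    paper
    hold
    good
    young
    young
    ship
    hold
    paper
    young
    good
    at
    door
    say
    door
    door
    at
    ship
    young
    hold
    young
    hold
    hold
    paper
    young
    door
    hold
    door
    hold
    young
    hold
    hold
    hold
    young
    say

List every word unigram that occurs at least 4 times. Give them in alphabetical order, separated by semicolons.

Unigram counts meeting the condition (at least 4 times):
  door: 6
  good: 4
  hold: 13
  paper: 4
  young: 8

door; good; hold; paper; young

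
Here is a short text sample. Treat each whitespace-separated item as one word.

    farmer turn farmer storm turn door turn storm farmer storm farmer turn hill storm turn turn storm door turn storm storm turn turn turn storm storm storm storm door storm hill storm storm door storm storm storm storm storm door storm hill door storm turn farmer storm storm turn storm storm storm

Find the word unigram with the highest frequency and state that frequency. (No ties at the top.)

Unigram frequencies (highest first):
  storm: 26
  turn: 12
  door: 6
  farmer: 5
  hill: 3

"storm", 26 times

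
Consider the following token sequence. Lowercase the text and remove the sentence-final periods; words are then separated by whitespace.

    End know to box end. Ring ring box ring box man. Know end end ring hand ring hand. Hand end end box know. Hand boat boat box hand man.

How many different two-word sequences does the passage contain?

24

29 tokens → 28 bigram windows in total.
Repeated bigrams (each contributes count−1 duplicates):
  end end: 2
  end ring: 2
  ring box: 2
  ring hand: 2
4 duplicate windows → 28 − 4 = 24 distinct.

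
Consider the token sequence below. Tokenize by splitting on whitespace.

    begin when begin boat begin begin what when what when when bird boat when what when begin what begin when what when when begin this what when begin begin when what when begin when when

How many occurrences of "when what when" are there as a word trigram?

Scanning the 33 overlapping trigram windows for "when what when":
  position 8–10: when what when
  position 14–16: when what when
  position 20–22: when what when
  position 30–32: when what when

4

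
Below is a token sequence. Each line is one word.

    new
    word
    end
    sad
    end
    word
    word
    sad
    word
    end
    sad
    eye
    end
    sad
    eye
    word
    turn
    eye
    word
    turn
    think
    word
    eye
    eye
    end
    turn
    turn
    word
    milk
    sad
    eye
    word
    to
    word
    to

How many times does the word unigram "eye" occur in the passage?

Scanning the 35 tokens for "eye":
  position 12: eye
  position 15: eye
  position 18: eye
  position 23: eye
  position 24: eye
  position 31: eye

6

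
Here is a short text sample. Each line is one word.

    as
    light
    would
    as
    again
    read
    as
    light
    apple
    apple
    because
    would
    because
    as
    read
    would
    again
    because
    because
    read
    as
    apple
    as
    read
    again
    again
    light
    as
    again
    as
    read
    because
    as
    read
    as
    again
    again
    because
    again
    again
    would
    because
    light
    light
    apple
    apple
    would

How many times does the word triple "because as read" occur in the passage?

2

Scanning the 45 overlapping trigram windows for "because as read":
  position 13–15: because as read
  position 32–34: because as read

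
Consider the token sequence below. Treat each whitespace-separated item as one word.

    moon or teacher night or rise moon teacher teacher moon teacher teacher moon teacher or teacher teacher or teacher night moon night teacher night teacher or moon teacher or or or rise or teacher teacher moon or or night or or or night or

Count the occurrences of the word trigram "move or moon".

Scanning the 42 overlapping trigram windows for "move or moon":
  (none found)

0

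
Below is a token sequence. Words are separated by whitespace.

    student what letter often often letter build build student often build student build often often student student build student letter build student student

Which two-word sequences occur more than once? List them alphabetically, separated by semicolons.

build student; letter build; often often; student build; student student

Bigram counts meeting the condition (more than once):
  build student: 4
  letter build: 2
  often often: 2
  student build: 2
  student student: 2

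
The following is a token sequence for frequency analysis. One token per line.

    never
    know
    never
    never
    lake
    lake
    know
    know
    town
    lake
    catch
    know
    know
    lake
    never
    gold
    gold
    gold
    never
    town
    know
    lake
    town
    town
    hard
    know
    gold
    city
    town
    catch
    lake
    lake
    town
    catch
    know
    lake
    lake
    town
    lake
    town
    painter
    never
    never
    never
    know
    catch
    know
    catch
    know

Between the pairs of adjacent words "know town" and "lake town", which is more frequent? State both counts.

"lake town" (4 vs 1)

"know town": 1 occurrence
"lake town": 4 occurrences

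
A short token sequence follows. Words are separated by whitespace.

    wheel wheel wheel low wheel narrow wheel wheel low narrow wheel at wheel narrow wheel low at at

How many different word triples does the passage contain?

18 tokens → 16 trigram windows in total.
Repeated trigrams (each contributes count−1 duplicates):
  wheel narrow wheel: 2
  wheel wheel low: 2
2 duplicate windows → 16 − 2 = 14 distinct.

14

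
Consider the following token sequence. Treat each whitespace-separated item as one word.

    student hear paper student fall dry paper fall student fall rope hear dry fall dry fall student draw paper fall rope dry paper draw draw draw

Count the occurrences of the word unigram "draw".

4

Scanning the 26 tokens for "draw":
  position 18: draw
  position 24: draw
  position 25: draw
  position 26: draw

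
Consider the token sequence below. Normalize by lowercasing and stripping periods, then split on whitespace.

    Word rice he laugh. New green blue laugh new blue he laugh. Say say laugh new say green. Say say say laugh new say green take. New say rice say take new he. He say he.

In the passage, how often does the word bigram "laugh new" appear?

Scanning the 35 overlapping bigram windows for "laugh new":
  position 4–5: laugh new
  position 8–9: laugh new
  position 15–16: laugh new
  position 22–23: laugh new

4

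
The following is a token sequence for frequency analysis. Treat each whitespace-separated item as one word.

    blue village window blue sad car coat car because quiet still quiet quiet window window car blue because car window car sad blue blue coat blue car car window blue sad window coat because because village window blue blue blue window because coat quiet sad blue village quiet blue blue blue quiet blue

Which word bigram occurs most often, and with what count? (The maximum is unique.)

Bigram frequencies (highest first):
  blue blue: 5
  window blue: 3
  blue village: 2
  village window: 2
  blue sad: 2
  window car: 2
  … (33 more, each ≤ 2)

"blue blue", 5 times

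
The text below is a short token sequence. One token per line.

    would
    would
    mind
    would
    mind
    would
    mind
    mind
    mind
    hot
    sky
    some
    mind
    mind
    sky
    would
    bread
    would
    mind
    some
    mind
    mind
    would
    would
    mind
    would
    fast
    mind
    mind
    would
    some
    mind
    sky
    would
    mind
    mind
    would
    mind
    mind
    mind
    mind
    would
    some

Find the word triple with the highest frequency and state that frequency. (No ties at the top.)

"mind mind would", 4 times

Trigram frequencies (highest first):
  mind mind would: 4
  would mind would: 3
  mind would mind: 3
  would mind mind: 3
  mind mind mind: 3
  would would mind: 2
  … (20 more, each ≤ 2)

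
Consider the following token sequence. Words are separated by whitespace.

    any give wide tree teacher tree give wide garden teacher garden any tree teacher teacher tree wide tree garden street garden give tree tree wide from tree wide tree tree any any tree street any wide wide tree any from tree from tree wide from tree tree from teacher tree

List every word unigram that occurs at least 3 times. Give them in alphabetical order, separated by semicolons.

Unigram counts meeting the condition (at least 3 times):
  any: 6
  from: 5
  garden: 4
  give: 3
  teacher: 5
  tree: 17
  wide: 8

any; from; garden; give; teacher; tree; wide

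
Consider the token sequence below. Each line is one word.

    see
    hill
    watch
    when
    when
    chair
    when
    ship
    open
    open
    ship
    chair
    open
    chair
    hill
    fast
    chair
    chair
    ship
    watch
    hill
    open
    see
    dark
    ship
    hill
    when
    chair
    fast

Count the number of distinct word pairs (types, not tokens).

29 tokens → 28 bigram windows in total.
Repeated bigrams (each contributes count−1 duplicates):
  when chair: 2
1 duplicate windows → 28 − 1 = 27 distinct.

27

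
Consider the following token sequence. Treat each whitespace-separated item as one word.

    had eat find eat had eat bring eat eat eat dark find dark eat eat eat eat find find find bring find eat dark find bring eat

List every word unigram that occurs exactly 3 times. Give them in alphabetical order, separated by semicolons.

Unigram counts meeting the condition (exactly 3 times):
  bring: 3
  dark: 3

bring; dark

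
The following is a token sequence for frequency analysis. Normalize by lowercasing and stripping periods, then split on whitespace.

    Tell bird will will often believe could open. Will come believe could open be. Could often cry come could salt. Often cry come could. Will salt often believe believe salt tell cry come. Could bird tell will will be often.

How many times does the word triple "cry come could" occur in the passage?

3

Scanning the 38 overlapping trigram windows for "cry come could":
  position 17–19: cry come could
  position 22–24: cry come could
  position 32–34: cry come could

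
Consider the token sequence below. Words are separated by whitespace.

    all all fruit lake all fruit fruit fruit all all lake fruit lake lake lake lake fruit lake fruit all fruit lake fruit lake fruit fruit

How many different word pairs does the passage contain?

26 tokens → 25 bigram windows in total.
Repeated bigrams (each contributes count−1 duplicates):
  fruit lake: 5
  lake fruit: 5
  all fruit: 3
  fruit fruit: 3
  lake lake: 3
  all all: 2
  fruit all: 2
16 duplicate windows → 25 − 16 = 9 distinct.

9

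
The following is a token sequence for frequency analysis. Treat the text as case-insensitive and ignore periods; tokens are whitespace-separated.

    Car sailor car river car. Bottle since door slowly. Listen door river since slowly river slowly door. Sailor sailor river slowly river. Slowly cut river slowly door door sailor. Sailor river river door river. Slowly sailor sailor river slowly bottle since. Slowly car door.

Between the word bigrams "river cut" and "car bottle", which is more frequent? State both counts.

"car bottle" (1 vs 0)

"river cut": 0 occurrences
"car bottle": 1 occurrence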